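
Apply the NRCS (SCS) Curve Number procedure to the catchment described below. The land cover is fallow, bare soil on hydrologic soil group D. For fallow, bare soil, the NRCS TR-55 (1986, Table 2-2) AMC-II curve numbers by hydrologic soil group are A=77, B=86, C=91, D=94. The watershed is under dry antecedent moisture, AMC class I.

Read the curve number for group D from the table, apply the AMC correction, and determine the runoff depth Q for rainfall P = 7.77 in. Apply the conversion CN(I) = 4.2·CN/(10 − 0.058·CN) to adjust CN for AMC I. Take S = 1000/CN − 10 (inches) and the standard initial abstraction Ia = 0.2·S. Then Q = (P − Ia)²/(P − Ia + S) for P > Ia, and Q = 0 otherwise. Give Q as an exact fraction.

Q = 60335570689/9726325700 in ≈ 6.203 in

NRCS table: fallow, bare soil, soil group D → CN(II) = 94
Dry (AMC I): CN(I) = 4.2·94/(10 − 0.058·94) = (1974/5)/(1137/250) = 32900/379 ≈ 86.807
Max retention: S = 1000/(32900/379) − 10 = 500/329 in (≈ 1.520 in)
Ia = 0.2S: 0.2·1.520 = 0.304 in (exactly 100/329)
Since P=7.770 > Ia=0.304: effective rainfall P−Ia = 245633/32900 in
Q = (245633/32900)²/((245633/32900) + 500/329) = (60335570689/1082410000)/(295633/32900) = 60335570689/9726325700 in ≈ 6.203 in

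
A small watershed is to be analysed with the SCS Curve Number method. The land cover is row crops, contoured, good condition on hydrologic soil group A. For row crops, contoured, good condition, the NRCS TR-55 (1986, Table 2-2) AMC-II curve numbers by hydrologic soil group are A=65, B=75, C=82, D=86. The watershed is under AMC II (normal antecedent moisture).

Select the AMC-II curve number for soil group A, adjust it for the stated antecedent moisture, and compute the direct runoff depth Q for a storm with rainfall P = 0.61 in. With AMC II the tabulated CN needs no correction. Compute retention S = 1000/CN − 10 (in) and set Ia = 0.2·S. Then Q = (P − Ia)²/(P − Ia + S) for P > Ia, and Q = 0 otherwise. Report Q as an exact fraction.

NRCS table: row crops, contoured, good condition, soil group A → CN(II) = 65
Average conditions: CN = 65 (no AMC adjustment).
Max retention: S = 1000/65 − 10 = 70/13 in (≈ 5.385 in)
Initial abstraction Ia = S/5 = (70/13)/5 = 14/13 ≈ 1.077 in
P = 0.610 ≤ Ia = 1.077 in: entire storm abstracted, Q = 0.

Q = 0 in ≈ 0.000 in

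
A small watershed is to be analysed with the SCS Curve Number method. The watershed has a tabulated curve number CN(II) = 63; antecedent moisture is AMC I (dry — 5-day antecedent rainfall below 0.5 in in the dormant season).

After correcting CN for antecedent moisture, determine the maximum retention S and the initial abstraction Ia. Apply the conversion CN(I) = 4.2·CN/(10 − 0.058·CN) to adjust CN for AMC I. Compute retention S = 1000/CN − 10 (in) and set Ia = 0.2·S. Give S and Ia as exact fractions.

S = 18500/1323 in ≈ 13.983 in; Ia = 3700/1323 in ≈ 2.797 in

Dry (AMC I): CN(I) = 4.2·63/(10 − 0.058·63) = (1323/5)/(3173/500) = 132300/3173 ≈ 41.696
S = 1000/(132300/3173) − 10 = 18500/1323 in ≈ 13.983 in
Ia = 0.2·(18500/1323) = 3700/1323 in ≈ 2.797 in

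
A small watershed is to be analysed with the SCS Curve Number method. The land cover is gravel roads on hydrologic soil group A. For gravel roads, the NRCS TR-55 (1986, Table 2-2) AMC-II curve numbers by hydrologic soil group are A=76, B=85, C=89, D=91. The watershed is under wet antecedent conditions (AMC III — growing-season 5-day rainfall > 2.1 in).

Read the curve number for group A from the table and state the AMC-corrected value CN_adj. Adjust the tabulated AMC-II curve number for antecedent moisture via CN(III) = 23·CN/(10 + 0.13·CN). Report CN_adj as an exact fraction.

NRCS table: gravel roads, soil group A → CN(II) = 76
Wet (AMC III): CN(III) = 23·76/(10 + 0.13·76) = 1748/(497/25) = 43700/497 ≈ 87.928

CN_adj = 43700/497 ≈ 87.928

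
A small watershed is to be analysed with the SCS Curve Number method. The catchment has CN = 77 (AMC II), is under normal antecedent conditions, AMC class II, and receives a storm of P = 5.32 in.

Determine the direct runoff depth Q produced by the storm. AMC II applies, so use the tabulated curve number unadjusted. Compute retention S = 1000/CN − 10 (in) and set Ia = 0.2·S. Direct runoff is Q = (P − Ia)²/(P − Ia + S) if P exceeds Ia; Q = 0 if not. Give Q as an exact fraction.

Average conditions: CN = 77 (no AMC adjustment).
Max retention: S = 1000/77 − 10 = 230/77 in (≈ 2.987 in)
Initial abstraction Ia = S/5 = (230/77)/5 = 46/77 ≈ 0.597 in
Excess rainfall: 5.320 − 0.597 = 4.723 in; P > Ia so Q > 0
Runoff Q = (P−Ia)²/(P−Ia+S) = (4.723)²/(4.723+2.987) = 82646281/28568925 ≈ 2.893 in

Q = 82646281/28568925 in ≈ 2.893 in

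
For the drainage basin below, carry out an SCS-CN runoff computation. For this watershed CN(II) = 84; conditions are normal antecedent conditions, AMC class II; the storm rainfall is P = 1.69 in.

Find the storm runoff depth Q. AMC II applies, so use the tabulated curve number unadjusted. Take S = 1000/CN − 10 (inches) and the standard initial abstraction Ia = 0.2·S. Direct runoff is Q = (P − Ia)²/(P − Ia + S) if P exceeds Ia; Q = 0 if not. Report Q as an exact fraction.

Q = 7557001/14172900 in ≈ 0.533 in

AMC II — tabulated CN = 84 applies directly.
Max retention: S = 1000/84 − 10 = 40/21 in (≈ 1.905 in)
Ia = 0.2S: 0.2·1.905 = 0.381 in (exactly 8/21)
Since P=1.690 > Ia=0.381: effective rainfall P−Ia = 2749/2100 in
Q = (2749/2100)²/((2749/2100) + 40/21) = (7557001/4410000)/(6749/2100) = 7557001/14172900 in ≈ 0.533 in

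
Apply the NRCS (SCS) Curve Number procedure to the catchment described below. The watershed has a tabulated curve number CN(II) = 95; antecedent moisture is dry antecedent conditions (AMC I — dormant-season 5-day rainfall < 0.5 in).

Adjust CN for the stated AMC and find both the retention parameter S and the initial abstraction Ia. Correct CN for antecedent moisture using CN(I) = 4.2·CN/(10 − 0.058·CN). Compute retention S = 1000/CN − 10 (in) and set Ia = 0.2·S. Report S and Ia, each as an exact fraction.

Dry (AMC I): CN(I) = 4.2·95/(10 − 0.058·95) = 399/(449/100) = 39900/449 ≈ 88.864
S = 1000/(39900/449) − 10 = 500/399 in ≈ 1.253 in
Ia = 0.2S: 0.2·1.253 = 0.251 in (exactly 100/399)

S = 500/399 in ≈ 1.253 in; Ia = 100/399 in ≈ 0.251 in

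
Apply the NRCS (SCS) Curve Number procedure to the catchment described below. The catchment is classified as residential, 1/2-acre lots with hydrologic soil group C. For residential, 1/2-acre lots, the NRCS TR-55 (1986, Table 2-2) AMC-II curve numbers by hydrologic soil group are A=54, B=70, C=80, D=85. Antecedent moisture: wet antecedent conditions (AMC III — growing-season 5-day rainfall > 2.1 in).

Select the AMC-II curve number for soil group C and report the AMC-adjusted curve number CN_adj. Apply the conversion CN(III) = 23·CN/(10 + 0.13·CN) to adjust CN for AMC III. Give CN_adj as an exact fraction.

CN_adj = 4600/51 ≈ 90.196

NRCS table: residential, 1/2-acre lots, soil group C → CN(II) = 80
Wet (AMC III): CN(III) = 23·80/(10 + 0.13·80) = 1840/(102/5) = 4600/51 ≈ 90.196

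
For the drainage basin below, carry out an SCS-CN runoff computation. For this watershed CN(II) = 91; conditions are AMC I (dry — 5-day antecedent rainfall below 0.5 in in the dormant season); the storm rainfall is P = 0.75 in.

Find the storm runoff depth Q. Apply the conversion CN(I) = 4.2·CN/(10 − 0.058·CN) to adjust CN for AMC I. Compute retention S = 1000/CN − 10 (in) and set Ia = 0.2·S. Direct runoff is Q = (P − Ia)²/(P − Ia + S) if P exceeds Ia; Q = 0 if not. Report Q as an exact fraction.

CN(I) from CN(II)=91: (4.2·91)/(10 − 0.058·91) = 63700/787 ≈ 80.940
Max retention: S = 1000/(63700/787) − 10 = 1500/637 in (≈ 2.355 in)
Ia = 0.2S: 0.2·2.355 = 0.471 in (exactly 300/637)
Excess rainfall: 0.750 − 0.471 = 0.279 in; P > Ia so Q > 0
Runoff Q = (P−Ia)²/(P−Ia+S) = (0.279)²/(0.279+2.355) = 168507/5699876 ≈ 0.030 in

Q = 168507/5699876 in ≈ 0.030 in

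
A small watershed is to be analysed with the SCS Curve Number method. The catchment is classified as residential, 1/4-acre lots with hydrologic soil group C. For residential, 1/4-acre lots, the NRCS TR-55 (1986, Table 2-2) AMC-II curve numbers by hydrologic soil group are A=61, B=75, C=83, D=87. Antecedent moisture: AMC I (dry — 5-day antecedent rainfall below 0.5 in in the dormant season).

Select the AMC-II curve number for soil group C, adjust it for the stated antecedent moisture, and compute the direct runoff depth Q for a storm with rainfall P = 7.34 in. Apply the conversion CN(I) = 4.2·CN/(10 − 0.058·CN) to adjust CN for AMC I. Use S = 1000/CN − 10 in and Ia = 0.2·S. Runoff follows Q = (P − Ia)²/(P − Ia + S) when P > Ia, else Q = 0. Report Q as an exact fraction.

NRCS table: residential, 1/4-acre lots, soil group C → CN(II) = 83
Adjust CN=83 to AMC I: 4.2·83/(10 − 0.058·83) → (1743/5) ÷ (2593/500) = 174300/2593 ≈ 67.219
Max retention: S = 1000/(174300/2593) − 10 = 8500/1743 in (≈ 4.877 in)
Ia = 0.2S: 0.2·4.877 = 0.975 in (exactly 1700/1743)
Excess rainfall: 7.340 − 0.975 = 6.365 in; P > Ia so Q > 0
Runoff Q = (P−Ia)²/(P−Ia+S) = (6.365)²/(6.365+4.877) = 307671011761/85379199150 ≈ 3.604 in

Q = 307671011761/85379199150 in ≈ 3.604 in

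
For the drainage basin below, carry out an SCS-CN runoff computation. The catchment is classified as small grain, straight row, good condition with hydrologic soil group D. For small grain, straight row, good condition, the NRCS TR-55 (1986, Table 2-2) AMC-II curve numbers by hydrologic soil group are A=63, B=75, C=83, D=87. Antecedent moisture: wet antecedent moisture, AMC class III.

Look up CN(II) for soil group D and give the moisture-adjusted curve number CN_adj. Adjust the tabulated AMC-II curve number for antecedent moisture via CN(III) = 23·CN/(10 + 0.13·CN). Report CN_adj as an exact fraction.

NRCS table: small grain, straight row, good condition, soil group D → CN(II) = 87
CN(III) from CN(II)=87: (23·87)/(10 + 0.13·87) = 200100/2131 ≈ 93.900

CN_adj = 200100/2131 ≈ 93.900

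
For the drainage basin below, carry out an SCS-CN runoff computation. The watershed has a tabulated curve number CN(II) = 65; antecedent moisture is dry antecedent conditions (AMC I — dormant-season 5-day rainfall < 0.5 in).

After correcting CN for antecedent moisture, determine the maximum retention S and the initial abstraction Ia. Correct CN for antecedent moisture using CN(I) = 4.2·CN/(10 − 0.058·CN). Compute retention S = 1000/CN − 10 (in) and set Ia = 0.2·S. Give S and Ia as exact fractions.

CN(I) from CN(II)=65: (4.2·65)/(10 − 0.058·65) = 3900/89 ≈ 43.820
Max retention: S = 1000/(3900/89) − 10 = 500/39 in (≈ 12.821 in)
Ia = 0.2·(500/39) = 100/39 in ≈ 2.564 in

S = 500/39 in ≈ 12.821 in; Ia = 100/39 in ≈ 2.564 in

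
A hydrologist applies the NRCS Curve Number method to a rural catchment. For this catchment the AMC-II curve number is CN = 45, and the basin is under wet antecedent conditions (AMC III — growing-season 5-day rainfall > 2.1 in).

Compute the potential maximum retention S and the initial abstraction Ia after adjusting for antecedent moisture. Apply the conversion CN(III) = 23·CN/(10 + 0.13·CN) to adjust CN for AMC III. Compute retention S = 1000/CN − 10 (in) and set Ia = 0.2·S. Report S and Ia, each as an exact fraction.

S = 1100/207 in ≈ 5.314 in; Ia = 220/207 in ≈ 1.063 in

CN(III) from CN(II)=45: (23·45)/(10 + 0.13·45) = 20700/317 ≈ 65.300
S = 1000/(20700/317) − 10 = 1100/207 in ≈ 5.314 in
Ia = 0.2·(1100/207) = 220/207 in ≈ 1.063 in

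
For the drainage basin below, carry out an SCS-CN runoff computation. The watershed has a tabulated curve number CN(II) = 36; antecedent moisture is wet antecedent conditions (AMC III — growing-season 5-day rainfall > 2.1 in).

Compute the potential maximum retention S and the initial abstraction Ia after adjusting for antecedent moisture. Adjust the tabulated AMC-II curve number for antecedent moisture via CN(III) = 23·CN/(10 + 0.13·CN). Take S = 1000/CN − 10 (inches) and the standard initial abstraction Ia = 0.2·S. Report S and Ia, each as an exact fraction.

S = 1600/207 in ≈ 7.729 in; Ia = 320/207 in ≈ 1.546 in

Adjust CN=36 to AMC III: 23·36/(10 + 0.13·36) → 828 ÷ (367/25) = 20700/367 ≈ 56.403
Retention S: 1000/CN − 10 with CN=56.403 → S = 1600/207 ≈ 7.729 in
Ia = 0.2·(1600/207) = 320/207 in ≈ 1.546 in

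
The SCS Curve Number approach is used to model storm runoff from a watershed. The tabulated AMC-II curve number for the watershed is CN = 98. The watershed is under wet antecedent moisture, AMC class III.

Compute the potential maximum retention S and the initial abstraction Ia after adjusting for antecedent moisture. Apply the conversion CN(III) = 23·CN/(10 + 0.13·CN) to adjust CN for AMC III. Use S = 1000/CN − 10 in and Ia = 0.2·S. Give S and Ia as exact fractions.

CN(III) from CN(II)=98: (23·98)/(10 + 0.13·98) = 112700/1137 ≈ 99.120
Max retention: S = 1000/(112700/1137) − 10 = 100/1127 in (≈ 0.089 in)
Ia = 0.2S: 0.2·0.089 = 0.018 in (exactly 20/1127)

S = 100/1127 in ≈ 0.089 in; Ia = 20/1127 in ≈ 0.018 in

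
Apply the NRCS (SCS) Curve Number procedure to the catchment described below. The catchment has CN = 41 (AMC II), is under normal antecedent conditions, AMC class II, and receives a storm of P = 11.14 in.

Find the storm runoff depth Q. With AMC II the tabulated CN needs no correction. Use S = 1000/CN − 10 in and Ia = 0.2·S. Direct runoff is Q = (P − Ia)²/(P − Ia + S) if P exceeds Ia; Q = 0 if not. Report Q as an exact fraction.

Q = 286861969/95195850 in ≈ 3.013 in

CN(II) = 41; AMC II needs no correction.
Max retention: S = 1000/41 − 10 = 590/41 in (≈ 14.390 in)
Ia = 0.2S: 0.2·14.390 = 2.878 in (exactly 118/41)
P − Ia = 11.140 − 2.878 = 16937/2050 ≈ 8.262 in (> 0, runoff occurs)
Q = (16937/2050)²/((16937/2050) + 590/41) = (286861969/4202500)/(46437/2050) = 286861969/95195850 in ≈ 3.013 in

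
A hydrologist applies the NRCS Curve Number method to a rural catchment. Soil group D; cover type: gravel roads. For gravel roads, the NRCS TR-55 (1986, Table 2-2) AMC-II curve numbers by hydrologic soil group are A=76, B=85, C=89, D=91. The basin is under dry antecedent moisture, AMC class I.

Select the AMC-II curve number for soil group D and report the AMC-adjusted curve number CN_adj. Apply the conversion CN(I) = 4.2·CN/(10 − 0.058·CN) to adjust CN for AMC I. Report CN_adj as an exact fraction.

CN_adj = 63700/787 ≈ 80.940

NRCS table: gravel roads, soil group D → CN(II) = 91
CN(I) from CN(II)=91: (4.2·91)/(10 − 0.058·91) = 63700/787 ≈ 80.940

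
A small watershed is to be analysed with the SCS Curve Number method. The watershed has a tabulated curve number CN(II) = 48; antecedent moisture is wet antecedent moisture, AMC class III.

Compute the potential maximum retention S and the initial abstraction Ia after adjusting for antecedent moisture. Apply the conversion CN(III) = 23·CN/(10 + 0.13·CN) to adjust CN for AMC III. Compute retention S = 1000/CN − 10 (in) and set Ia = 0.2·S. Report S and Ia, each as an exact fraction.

Wet (AMC III): CN(III) = 23·48/(10 + 0.13·48) = 1104/(406/25) = 13800/203 ≈ 67.980
Max retention: S = 1000/(13800/203) − 10 = 325/69 in (≈ 4.710 in)
Ia = 0.2S: 0.2·4.710 = 0.942 in (exactly 65/69)

S = 325/69 in ≈ 4.710 in; Ia = 65/69 in ≈ 0.942 in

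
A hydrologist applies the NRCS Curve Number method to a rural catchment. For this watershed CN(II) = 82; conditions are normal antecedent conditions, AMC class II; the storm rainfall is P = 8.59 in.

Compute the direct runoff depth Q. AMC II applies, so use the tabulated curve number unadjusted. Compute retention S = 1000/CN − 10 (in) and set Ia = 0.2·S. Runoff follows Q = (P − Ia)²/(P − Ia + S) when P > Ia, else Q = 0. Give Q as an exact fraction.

AMC II — tabulated CN = 82 applies directly.
Retention S: 1000/CN − 10 with CN=82.000 → S = 90/41 ≈ 2.195 in
Ia = 0.2S: 0.2·2.195 = 0.439 in (exactly 18/41)
Since P=8.590 > Ia=0.439: effective rainfall P−Ia = 33419/4100 in
Q: (33419/4100)² ÷ (42419/4100) = 1116829561/173917900 in (≈ 6.422 in)

Q = 1116829561/173917900 in ≈ 6.422 in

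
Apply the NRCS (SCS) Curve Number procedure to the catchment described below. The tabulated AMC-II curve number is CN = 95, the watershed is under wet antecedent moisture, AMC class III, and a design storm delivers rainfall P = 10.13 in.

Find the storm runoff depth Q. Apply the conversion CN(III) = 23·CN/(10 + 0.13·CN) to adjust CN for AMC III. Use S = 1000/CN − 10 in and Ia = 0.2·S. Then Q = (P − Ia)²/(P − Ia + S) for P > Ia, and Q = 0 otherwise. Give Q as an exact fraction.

Q = 194199743761/19694759700 in ≈ 9.860 in

Adjust CN=95 to AMC III: 23·95/(10 + 0.13·95) → 2185 ÷ (447/20) = 43700/447 ≈ 97.763
S = 1000/(43700/447) − 10 = 100/437 in ≈ 0.229 in
Ia = 0.2S: 0.2·0.229 = 0.046 in (exactly 20/437)
P − Ia = 10.130 − 0.046 = 440681/43700 ≈ 10.084 in (> 0, runoff occurs)
Runoff Q = (P−Ia)²/(P−Ia+S) = (10.084)²/(10.084+0.229) = 194199743761/19694759700 ≈ 9.860 in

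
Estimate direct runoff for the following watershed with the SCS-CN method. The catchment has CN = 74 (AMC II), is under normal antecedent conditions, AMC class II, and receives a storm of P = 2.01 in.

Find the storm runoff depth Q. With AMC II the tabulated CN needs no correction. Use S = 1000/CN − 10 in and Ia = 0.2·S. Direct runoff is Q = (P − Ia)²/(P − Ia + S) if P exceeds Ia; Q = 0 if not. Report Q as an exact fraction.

Q = 23396569/65996900 in ≈ 0.355 in

AMC II — tabulated CN = 74 applies directly.
Retention S: 1000/CN − 10 with CN=74.000 → S = 130/37 ≈ 3.514 in
Ia = 0.2·(130/37) = 26/37 in ≈ 0.703 in
P − Ia = 2.010 − 0.703 = 4837/3700 ≈ 1.307 in (> 0, runoff occurs)
Runoff Q = (P−Ia)²/(P−Ia+S) = (1.307)²/(1.307+3.514) = 23396569/65996900 ≈ 0.355 in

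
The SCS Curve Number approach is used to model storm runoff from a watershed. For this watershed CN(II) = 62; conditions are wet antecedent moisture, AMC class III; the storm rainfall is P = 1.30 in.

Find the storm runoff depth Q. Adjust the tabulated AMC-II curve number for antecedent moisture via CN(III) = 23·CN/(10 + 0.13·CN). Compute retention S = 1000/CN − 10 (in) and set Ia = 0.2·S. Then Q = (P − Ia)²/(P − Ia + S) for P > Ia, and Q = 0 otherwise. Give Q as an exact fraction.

Q = 29909961/174463970 in ≈ 0.171 in

Adjust CN=62 to AMC III: 23·62/(10 + 0.13·62) → 1426 ÷ (903/50) = 71300/903 ≈ 78.959
Retention S: 1000/CN − 10 with CN=78.959 → S = 1900/713 ≈ 2.665 in
Ia = 0.2·(1900/713) = 380/713 in ≈ 0.533 in
Excess rainfall: 1.300 − 0.533 = 0.767 in; P > Ia so Q > 0
Q: (5469/7130)² ÷ (24469/7130) = 29909961/174463970 in (≈ 0.171 in)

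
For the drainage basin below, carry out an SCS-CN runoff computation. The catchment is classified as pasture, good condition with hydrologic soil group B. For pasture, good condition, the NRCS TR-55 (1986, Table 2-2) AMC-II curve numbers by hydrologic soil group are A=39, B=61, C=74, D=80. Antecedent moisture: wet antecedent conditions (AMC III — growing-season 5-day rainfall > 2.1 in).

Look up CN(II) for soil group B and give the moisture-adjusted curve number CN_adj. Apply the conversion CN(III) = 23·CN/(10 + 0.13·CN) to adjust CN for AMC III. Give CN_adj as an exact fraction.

NRCS table: pasture, good condition, soil group B → CN(II) = 61
Wet (AMC III): CN(III) = 23·61/(10 + 0.13·61) = 1403/(1793/100) = 140300/1793 ≈ 78.249

CN_adj = 140300/1793 ≈ 78.249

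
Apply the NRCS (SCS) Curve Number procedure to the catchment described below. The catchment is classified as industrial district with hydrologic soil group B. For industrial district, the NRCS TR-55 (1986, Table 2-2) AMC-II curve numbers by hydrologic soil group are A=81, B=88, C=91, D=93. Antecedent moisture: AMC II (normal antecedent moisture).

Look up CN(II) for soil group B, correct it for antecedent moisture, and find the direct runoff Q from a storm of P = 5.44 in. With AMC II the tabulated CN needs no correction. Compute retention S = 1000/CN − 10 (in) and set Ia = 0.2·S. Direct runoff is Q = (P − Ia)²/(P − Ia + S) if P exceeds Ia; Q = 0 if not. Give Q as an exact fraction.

NRCS table: industrial district, soil group B → CN(II) = 88
Average conditions: CN = 88 (no AMC adjustment).
Retention S: 1000/CN − 10 with CN=88.000 → S = 15/11 ≈ 1.364 in
Ia = 0.2S: 0.2·1.364 = 0.273 in (exactly 3/11)
Excess rainfall: 5.440 − 0.273 = 5.167 in; P > Ia so Q > 0
Q = (1421/275)²/((1421/275) + 15/11) = (2019241/75625)/(1796/275) = 2019241/493900 in ≈ 4.088 in

Q = 2019241/493900 in ≈ 4.088 in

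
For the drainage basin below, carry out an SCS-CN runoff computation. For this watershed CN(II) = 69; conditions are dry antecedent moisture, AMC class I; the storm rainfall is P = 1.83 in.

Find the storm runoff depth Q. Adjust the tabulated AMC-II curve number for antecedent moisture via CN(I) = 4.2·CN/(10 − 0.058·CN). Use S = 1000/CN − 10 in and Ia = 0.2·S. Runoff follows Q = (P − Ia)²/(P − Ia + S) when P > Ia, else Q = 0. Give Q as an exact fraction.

Q = 0 in ≈ 0.000 in

CN(I) from CN(II)=69: (4.2·69)/(10 − 0.058·69) = 144900/2999 ≈ 48.316
Max retention: S = 1000/(144900/2999) − 10 = 15500/1449 in (≈ 10.697 in)
Ia = 0.2·(15500/1449) = 3100/1449 in ≈ 2.139 in
P = 1.830 ≤ Ia = 2.139 in: entire storm abstracted, Q = 0.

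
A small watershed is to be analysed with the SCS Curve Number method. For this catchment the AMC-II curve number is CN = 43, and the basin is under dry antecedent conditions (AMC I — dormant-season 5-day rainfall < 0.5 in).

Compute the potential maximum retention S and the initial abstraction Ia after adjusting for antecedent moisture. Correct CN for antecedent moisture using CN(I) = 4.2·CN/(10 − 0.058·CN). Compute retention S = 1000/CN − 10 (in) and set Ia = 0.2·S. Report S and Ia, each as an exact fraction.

S = 9500/301 in ≈ 31.561 in; Ia = 1900/301 in ≈ 6.312 in

CN(I) from CN(II)=43: (4.2·43)/(10 − 0.058·43) = 30100/1251 ≈ 24.061
S = 1000/(30100/1251) − 10 = 9500/301 in ≈ 31.561 in
Ia = 0.2·(9500/301) = 1900/301 in ≈ 6.312 in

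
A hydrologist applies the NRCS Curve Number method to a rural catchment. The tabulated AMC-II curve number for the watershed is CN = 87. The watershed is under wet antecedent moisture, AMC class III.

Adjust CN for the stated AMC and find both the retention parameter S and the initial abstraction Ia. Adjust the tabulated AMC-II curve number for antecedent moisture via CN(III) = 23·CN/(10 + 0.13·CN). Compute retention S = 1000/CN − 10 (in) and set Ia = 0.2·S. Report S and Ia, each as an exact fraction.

S = 1300/2001 in ≈ 0.650 in; Ia = 260/2001 in ≈ 0.130 in

CN(III) from CN(II)=87: (23·87)/(10 + 0.13·87) = 200100/2131 ≈ 93.900
Retention S: 1000/CN − 10 with CN=93.900 → S = 1300/2001 ≈ 0.650 in
Ia = 0.2·(1300/2001) = 260/2001 in ≈ 0.130 in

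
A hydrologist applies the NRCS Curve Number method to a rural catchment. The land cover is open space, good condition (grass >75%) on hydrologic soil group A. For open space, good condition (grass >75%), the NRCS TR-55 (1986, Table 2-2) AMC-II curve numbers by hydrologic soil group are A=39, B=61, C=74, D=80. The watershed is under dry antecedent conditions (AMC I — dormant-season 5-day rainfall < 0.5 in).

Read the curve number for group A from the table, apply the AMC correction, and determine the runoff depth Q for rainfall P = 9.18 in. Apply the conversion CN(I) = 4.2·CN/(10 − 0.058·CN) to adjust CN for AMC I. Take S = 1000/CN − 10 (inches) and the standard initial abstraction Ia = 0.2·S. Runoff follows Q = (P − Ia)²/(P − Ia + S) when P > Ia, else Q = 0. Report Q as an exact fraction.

NRCS table: open space, good condition (grass >75%), soil group A → CN(II) = 39
Adjust CN=39 to AMC I: 4.2·39/(10 − 0.058·39) → (819/5) ÷ (3869/500) = 81900/3869 ≈ 21.168
Retention S: 1000/CN − 10 with CN=21.168 → S = 30500/819 ≈ 37.241 in
Ia = 0.2S: 0.2·37.241 = 7.448 in (exactly 6100/819)
Excess rainfall: 9.180 − 7.448 = 1.732 in; P > Ia so Q > 0
Q = (70921/40950)²/((70921/40950) + 30500/819) = (5029788241/1676902500)/(1595921/40950) = 5029788241/65352964950 in ≈ 0.077 in

Q = 5029788241/65352964950 in ≈ 0.077 in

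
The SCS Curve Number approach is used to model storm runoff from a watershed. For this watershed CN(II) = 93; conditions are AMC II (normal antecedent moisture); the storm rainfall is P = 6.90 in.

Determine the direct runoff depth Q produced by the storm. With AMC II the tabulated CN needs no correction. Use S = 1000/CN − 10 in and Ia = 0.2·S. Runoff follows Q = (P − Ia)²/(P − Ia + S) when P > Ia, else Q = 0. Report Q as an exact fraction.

AMC II — tabulated CN = 93 applies directly.
Retention S: 1000/CN − 10 with CN=93.000 → S = 70/93 ≈ 0.753 in
Initial abstraction Ia = S/5 = (70/93)/5 = 14/93 ≈ 0.151 in
Since P=6.900 > Ia=0.151: effective rainfall P−Ia = 6277/930 in
Q = (6277/930)²/((6277/930) + 70/93) = (39400729/864900)/(6977/930) = 39400729/6488610 in ≈ 6.072 in

Q = 39400729/6488610 in ≈ 6.072 in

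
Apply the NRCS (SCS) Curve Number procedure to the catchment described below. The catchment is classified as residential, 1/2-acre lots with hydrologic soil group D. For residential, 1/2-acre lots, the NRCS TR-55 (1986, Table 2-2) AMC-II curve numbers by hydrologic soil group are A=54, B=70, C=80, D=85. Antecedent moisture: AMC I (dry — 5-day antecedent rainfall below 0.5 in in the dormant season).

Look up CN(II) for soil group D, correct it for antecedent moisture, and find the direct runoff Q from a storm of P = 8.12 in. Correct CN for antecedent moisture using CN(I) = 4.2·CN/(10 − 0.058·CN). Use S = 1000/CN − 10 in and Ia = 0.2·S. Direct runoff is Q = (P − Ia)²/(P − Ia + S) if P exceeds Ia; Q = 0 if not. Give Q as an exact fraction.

Q = 469025649/101617075 in ≈ 4.616 in

NRCS table: residential, 1/2-acre lots, soil group D → CN(II) = 85
CN(I) from CN(II)=85: (4.2·85)/(10 − 0.058·85) = 11900/169 ≈ 70.414
S = 1000/(11900/169) − 10 = 500/119 in ≈ 4.202 in
Ia = 0.2S: 0.2·4.202 = 0.840 in (exactly 100/119)
Since P=8.120 > Ia=0.840: effective rainfall P−Ia = 21657/2975 in
Runoff Q = (P−Ia)²/(P−Ia+S) = (7.280)²/(7.280+4.202) = 469025649/101617075 ≈ 4.616 in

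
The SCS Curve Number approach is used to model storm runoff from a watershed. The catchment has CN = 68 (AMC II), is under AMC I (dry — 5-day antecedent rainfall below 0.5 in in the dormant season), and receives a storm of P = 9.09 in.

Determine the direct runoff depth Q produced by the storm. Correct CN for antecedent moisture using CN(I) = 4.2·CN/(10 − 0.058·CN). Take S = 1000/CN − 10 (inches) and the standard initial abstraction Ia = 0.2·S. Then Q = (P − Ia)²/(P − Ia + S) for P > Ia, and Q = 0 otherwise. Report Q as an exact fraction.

Dry (AMC I): CN(I) = 4.2·68/(10 − 0.058·68) = (1428/5)/(757/125) = 35700/757 ≈ 47.160
Max retention: S = 1000/(35700/757) − 10 = 4000/357 in (≈ 11.204 in)
Ia = 0.2S: 0.2·11.204 = 2.241 in (exactly 800/357)
Excess rainfall: 9.090 − 2.241 = 6.849 in; P > Ia so Q > 0
Q = (244513/35700)²/((244513/35700) + 4000/357) = (59786607169/1274490000)/(644513/35700) = 59786607169/23009114100 in ≈ 2.598 in

Q = 59786607169/23009114100 in ≈ 2.598 in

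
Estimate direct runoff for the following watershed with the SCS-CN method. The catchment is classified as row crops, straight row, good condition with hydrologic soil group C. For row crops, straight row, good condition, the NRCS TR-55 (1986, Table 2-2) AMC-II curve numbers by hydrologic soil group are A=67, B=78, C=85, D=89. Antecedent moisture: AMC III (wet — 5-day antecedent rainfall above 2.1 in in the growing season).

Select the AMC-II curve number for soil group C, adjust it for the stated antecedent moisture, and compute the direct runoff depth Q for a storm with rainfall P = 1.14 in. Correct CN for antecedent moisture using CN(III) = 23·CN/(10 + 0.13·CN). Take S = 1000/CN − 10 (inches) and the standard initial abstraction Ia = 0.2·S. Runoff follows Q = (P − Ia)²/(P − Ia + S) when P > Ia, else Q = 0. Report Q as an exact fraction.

NRCS table: row crops, straight row, good condition, soil group C → CN(II) = 85
CN(III) from CN(II)=85: (23·85)/(10 + 0.13·85) = 39100/421 ≈ 92.874
Retention S: 1000/CN − 10 with CN=92.874 → S = 300/391 ≈ 0.767 in
Initial abstraction Ia = S/5 = (300/391)/5 = 60/391 ≈ 0.153 in
P − Ia = 1.140 − 0.153 = 19287/19550 ≈ 0.987 in (> 0, runoff occurs)
Runoff Q = (P−Ia)²/(P−Ia+S) = (0.987)²/(0.987+0.767) = 123996123/223436950 ≈ 0.555 in

Q = 123996123/223436950 in ≈ 0.555 in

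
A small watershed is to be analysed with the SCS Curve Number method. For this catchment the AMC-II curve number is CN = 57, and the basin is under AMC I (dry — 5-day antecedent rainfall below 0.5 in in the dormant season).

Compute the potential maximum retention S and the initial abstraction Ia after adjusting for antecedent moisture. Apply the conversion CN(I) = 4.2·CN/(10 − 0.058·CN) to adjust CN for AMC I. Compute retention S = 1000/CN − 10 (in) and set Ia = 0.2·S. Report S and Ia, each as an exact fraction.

S = 21500/1197 in ≈ 17.962 in; Ia = 4300/1197 in ≈ 3.592 in

Adjust CN=57 to AMC I: 4.2·57/(10 − 0.058·57) → (1197/5) ÷ (3347/500) = 119700/3347 ≈ 35.763
Max retention: S = 1000/(119700/3347) − 10 = 21500/1197 in (≈ 17.962 in)
Initial abstraction Ia = S/5 = (21500/1197)/5 = 4300/1197 ≈ 3.592 in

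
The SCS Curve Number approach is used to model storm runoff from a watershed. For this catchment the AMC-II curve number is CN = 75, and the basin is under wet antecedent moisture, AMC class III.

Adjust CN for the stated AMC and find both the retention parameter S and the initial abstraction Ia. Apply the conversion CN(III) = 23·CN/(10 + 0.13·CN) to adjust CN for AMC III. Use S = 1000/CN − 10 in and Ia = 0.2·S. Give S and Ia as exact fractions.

S = 100/69 in ≈ 1.449 in; Ia = 20/69 in ≈ 0.290 in

Adjust CN=75 to AMC III: 23·75/(10 + 0.13·75) → 1725 ÷ (79/4) = 6900/79 ≈ 87.342
S = 1000/(6900/79) − 10 = 100/69 in ≈ 1.449 in
Initial abstraction Ia = S/5 = (100/69)/5 = 20/69 ≈ 0.290 in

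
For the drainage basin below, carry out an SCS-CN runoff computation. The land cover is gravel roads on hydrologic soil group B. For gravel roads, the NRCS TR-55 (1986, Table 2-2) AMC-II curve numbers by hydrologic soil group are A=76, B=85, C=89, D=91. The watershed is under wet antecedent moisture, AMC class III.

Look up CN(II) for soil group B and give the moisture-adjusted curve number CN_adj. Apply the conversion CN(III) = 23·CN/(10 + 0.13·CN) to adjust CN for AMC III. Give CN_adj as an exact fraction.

CN_adj = 39100/421 ≈ 92.874

NRCS table: gravel roads, soil group B → CN(II) = 85
Wet (AMC III): CN(III) = 23·85/(10 + 0.13·85) = 1955/(421/20) = 39100/421 ≈ 92.874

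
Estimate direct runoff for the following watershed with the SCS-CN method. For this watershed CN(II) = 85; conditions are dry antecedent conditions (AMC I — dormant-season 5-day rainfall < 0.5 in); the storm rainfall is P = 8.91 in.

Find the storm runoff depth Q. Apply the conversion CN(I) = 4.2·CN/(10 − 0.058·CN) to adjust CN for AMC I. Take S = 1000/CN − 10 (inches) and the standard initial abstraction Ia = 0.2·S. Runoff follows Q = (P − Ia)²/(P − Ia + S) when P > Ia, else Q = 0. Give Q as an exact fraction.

Q = 9221568841/1737745100 in ≈ 5.307 in

CN(I) from CN(II)=85: (4.2·85)/(10 − 0.058·85) = 11900/169 ≈ 70.414
Max retention: S = 1000/(11900/169) − 10 = 500/119 in (≈ 4.202 in)
Initial abstraction Ia = S/5 = (500/119)/5 = 100/119 ≈ 0.840 in
Excess rainfall: 8.910 − 0.840 = 8.070 in; P > Ia so Q > 0
Runoff Q = (P−Ia)²/(P−Ia+S) = (8.070)²/(8.070+4.202) = 9221568841/1737745100 ≈ 5.307 in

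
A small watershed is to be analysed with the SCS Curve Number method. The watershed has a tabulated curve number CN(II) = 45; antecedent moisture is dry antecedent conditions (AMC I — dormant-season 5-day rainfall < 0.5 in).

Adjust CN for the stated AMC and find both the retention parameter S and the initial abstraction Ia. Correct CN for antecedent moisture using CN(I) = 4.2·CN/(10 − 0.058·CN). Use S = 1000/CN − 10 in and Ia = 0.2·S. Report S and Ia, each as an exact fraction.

Adjust CN=45 to AMC I: 4.2·45/(10 − 0.058·45) → 189 ÷ (739/100) = 18900/739 ≈ 25.575
S = 1000/(18900/739) − 10 = 5500/189 in ≈ 29.101 in
Ia = 0.2S: 0.2·29.101 = 5.820 in (exactly 1100/189)

S = 5500/189 in ≈ 29.101 in; Ia = 1100/189 in ≈ 5.820 in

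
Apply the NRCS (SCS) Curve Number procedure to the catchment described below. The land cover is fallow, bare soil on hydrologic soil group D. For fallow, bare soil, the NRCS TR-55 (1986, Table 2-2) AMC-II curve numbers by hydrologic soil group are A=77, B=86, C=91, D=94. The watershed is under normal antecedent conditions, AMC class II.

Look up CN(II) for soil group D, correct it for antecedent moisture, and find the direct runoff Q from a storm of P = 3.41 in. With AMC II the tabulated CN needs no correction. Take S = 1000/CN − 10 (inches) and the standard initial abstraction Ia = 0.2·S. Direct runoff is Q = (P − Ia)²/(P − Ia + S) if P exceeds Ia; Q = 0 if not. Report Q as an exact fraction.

NRCS table: fallow, bare soil, soil group D → CN(II) = 94
Average conditions: CN = 94 (no AMC adjustment).
Max retention: S = 1000/94 − 10 = 30/47 in (≈ 0.638 in)
Ia = 0.2S: 0.2·0.638 = 0.128 in (exactly 6/47)
Since P=3.410 > Ia=0.128: effective rainfall P−Ia = 15427/4700 in
Runoff Q = (P−Ia)²/(P−Ia+S) = (3.282)²/(3.282+0.638) = 237992329/86606900 ≈ 2.748 in

Q = 237992329/86606900 in ≈ 2.748 in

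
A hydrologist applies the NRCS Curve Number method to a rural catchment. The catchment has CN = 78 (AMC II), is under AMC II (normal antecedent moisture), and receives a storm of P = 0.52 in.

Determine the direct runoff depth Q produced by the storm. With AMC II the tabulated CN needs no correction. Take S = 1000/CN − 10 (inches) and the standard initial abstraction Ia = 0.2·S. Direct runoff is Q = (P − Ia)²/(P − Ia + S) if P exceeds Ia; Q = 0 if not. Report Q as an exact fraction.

Q = 0 in ≈ 0.000 in

Average conditions: CN = 78 (no AMC adjustment).
Retention S: 1000/CN − 10 with CN=78.000 → S = 110/39 ≈ 2.821 in
Ia = 0.2·(110/39) = 22/39 in ≈ 0.564 in
P = 0.520 ≤ Ia = 0.564 in: entire storm abstracted, Q = 0.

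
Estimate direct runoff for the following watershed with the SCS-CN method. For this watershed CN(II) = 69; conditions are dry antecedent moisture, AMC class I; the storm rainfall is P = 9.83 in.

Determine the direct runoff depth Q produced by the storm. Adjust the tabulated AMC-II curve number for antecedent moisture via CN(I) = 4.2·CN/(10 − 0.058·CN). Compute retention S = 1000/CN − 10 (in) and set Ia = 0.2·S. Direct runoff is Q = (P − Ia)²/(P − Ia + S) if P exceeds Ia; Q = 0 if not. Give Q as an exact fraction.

Dry (AMC I): CN(I) = 4.2·69/(10 − 0.058·69) = (1449/5)/(2999/500) = 144900/2999 ≈ 48.316
Retention S: 1000/CN − 10 with CN=48.316 → S = 15500/1449 ≈ 10.697 in
Ia = 0.2S: 0.2·10.697 = 2.139 in (exactly 3100/1449)
Excess rainfall: 9.830 − 2.139 = 7.691 in; P > Ia so Q > 0
Runoff Q = (P−Ia)²/(P−Ia+S) = (7.691)²/(7.691+10.697) = 1241813810689/386066778300 ≈ 3.217 in

Q = 1241813810689/386066778300 in ≈ 3.217 in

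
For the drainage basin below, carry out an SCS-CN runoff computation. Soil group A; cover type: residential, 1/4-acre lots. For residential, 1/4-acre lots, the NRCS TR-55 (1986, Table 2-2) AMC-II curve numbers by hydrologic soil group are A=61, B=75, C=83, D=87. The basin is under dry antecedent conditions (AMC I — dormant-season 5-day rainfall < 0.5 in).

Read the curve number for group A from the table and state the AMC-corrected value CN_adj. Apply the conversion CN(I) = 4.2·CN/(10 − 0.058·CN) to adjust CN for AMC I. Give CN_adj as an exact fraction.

CN_adj = 42700/1077 ≈ 39.647

NRCS table: residential, 1/4-acre lots, soil group A → CN(II) = 61
Adjust CN=61 to AMC I: 4.2·61/(10 − 0.058·61) → (1281/5) ÷ (3231/500) = 42700/1077 ≈ 39.647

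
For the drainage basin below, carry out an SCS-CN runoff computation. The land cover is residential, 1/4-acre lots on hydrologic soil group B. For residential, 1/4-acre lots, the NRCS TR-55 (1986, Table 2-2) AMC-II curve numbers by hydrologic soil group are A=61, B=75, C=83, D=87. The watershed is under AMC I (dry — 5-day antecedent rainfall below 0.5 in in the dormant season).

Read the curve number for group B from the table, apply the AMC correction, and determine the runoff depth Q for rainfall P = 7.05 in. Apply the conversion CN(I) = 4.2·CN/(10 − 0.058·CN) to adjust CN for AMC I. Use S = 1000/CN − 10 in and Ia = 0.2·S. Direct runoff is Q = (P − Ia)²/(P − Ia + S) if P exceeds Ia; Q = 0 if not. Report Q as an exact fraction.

Q = 47375689/21272580 in ≈ 2.227 in

NRCS table: residential, 1/4-acre lots, soil group B → CN(II) = 75
CN(I) from CN(II)=75: (4.2·75)/(10 − 0.058·75) = 6300/113 ≈ 55.752
Retention S: 1000/CN − 10 with CN=55.752 → S = 500/63 ≈ 7.937 in
Ia = 0.2S: 0.2·7.937 = 1.587 in (exactly 100/63)
Excess rainfall: 7.050 − 1.587 = 5.463 in; P > Ia so Q > 0
Runoff Q = (P−Ia)²/(P−Ia+S) = (5.463)²/(5.463+7.937) = 47375689/21272580 ≈ 2.227 in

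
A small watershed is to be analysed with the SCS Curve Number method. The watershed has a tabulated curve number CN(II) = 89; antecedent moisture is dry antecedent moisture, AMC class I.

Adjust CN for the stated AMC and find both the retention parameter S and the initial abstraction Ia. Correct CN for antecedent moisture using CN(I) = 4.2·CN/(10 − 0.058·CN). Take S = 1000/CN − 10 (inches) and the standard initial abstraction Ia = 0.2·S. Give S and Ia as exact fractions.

S = 5500/1869 in ≈ 2.943 in; Ia = 1100/1869 in ≈ 0.589 in

Dry (AMC I): CN(I) = 4.2·89/(10 − 0.058·89) = (1869/5)/(2419/500) = 186900/2419 ≈ 77.263
S = 1000/(186900/2419) − 10 = 5500/1869 in ≈ 2.943 in
Initial abstraction Ia = S/5 = (5500/1869)/5 = 1100/1869 ≈ 0.589 in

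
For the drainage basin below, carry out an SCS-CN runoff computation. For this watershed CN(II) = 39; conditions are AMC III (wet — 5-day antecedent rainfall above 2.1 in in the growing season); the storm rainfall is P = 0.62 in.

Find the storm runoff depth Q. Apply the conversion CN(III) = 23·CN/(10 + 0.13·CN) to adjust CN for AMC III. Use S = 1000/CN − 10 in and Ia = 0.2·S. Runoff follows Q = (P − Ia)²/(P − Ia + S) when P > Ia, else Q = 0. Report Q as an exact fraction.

CN(III) from CN(II)=39: (23·39)/(10 + 0.13·39) = 89700/1507 ≈ 59.522
Retention S: 1000/CN − 10 with CN=59.522 → S = 6100/897 ≈ 6.800 in
Ia = 0.2S: 0.2·6.800 = 1.360 in (exactly 1220/897)
P = 0.620 ≤ Ia = 1.360 in: entire storm abstracted, Q = 0.

Q = 0 in ≈ 0.000 in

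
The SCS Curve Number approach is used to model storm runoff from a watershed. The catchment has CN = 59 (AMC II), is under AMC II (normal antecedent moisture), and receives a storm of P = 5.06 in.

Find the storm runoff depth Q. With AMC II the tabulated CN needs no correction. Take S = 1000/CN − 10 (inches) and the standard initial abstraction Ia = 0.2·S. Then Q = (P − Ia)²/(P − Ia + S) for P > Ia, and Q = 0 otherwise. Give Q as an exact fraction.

Q = 117223929/92414650 in ≈ 1.268 in

AMC II — tabulated CN = 59 applies directly.
S = 1000/59 − 10 = 410/59 in ≈ 6.949 in
Initial abstraction Ia = S/5 = (410/59)/5 = 82/59 ≈ 1.390 in
Excess rainfall: 5.060 − 1.390 = 3.670 in; P > Ia so Q > 0
Runoff Q = (P−Ia)²/(P−Ia+S) = (3.670)²/(3.670+6.949) = 117223929/92414650 ≈ 1.268 in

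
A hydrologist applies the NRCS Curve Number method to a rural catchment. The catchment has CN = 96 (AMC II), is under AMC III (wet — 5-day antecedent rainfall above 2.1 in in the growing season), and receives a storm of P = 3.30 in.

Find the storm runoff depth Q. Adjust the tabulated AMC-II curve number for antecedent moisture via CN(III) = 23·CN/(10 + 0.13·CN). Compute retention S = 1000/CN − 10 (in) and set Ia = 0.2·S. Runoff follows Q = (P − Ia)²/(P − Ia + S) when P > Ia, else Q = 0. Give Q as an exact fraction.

Adjust CN=96 to AMC III: 23·96/(10 + 0.13·96) → 2208 ÷ (562/25) = 27600/281 ≈ 98.221
Retention S: 1000/CN − 10 with CN=98.221 → S = 25/138 ≈ 0.181 in
Initial abstraction Ia = S/5 = (25/138)/5 = 5/138 ≈ 0.036 in
Since P=3.300 > Ia=0.036: effective rainfall P−Ia = 1126/345 in
Runoff Q = (P−Ia)²/(P−Ia+S) = (3.264)²/(3.264+0.181) = 2535752/820065 ≈ 3.092 in

Q = 2535752/820065 in ≈ 3.092 in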